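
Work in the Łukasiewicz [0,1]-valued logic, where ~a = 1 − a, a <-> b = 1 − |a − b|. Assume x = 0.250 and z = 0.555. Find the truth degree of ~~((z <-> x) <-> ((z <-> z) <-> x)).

z <-> x = 1 − |0.555 − 0.250| = 1 − 0.305 = 0.695
z <-> z = 1 − |0.555 − 0.555| = 1 − 0.000 = 1.000
(z <-> z) <-> x = 1 − |1.000 − 0.250| = 1 − 0.750 = 0.250
(z <-> x) <-> ((z <-> z) <-> x) = 1 − |0.695 − 0.250| = 1 − 0.445 = 0.555
~((z <-> x) <-> ((z <-> z) <-> x)) = 1 − 0.555 = 0.445
~~((z <-> x) <-> ((z <-> z) <-> x)) = 1 − 0.445 = 0.555

0.555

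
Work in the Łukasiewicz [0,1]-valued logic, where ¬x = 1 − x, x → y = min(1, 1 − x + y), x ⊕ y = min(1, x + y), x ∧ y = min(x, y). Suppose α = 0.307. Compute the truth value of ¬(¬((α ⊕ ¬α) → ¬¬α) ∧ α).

0.693

¬α = 1 − 0.307 = 0.693
α ⊕ ¬α = min(1, 0.307 + 0.693) = min(1, 1.000) = 1.000
¬¬α = 1 − 0.693 = 0.307
(α ⊕ ¬α) → ¬¬α = min(1, 1 − 1.000 + 0.307) = min(1, 0.307) = 0.307
¬((α ⊕ ¬α) → ¬¬α) = 1 − 0.307 = 0.693
¬((α ⊕ ¬α) → ¬¬α) ∧ α = min(0.693, 0.307) = 0.307
¬(¬((α ⊕ ¬α) → ¬¬α) ∧ α) = 1 − 0.307 = 0.693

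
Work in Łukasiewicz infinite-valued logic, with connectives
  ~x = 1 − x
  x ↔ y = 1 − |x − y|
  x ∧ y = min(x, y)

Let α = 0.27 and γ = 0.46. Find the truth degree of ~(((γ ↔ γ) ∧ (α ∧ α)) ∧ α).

0.73

γ ↔ γ = 1 − |0.46 − 0.46| = 1 − 0.00 = 1.00
α ∧ α = min(0.27, 0.27) = 0.27
(γ ↔ γ) ∧ (α ∧ α) = min(1.00, 0.27) = 0.27
((γ ↔ γ) ∧ (α ∧ α)) ∧ α = min(0.27, 0.27) = 0.27
~(((γ ↔ γ) ∧ (α ∧ α)) ∧ α) = 1 − 0.27 = 0.73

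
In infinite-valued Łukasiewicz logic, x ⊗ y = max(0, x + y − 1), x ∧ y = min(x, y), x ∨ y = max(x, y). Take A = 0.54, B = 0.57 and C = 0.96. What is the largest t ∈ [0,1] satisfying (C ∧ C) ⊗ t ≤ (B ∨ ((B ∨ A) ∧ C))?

0.61

C ∧ C = min(0.96, 0.96) = 0.96
So the left factor is C ∧ C = 0.96.
B ∨ A = max(0.57, 0.54) = 0.57
(B ∨ A) ∧ C = min(0.57, 0.96) = 0.57
B ∨ ((B ∨ A) ∧ C) = max(0.57, 0.57) = 0.57
So the right-hand bound is B ∨ ((B ∨ A) ∧ C) = 0.57.
The residuum of the Łukasiewicz t-norm gives the supremum: min(1, 1 − 0.96 + 0.57).
1 − 0.96 + 0.57 = 0.61, so t = min(1, 0.61) = 0.61.
Check: 0.96 ⊗ 0.61 = max(0, 0.57) = 0.57 ≤ 0.57.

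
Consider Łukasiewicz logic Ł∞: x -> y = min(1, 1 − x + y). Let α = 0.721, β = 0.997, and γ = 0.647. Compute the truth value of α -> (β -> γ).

0.929

β -> γ = min(1, 1 − 0.997 + 0.647) = min(1, 0.650) = 0.650
α -> (β -> γ) = min(1, 1 − 0.721 + 0.650) = min(1, 0.929) = 0.929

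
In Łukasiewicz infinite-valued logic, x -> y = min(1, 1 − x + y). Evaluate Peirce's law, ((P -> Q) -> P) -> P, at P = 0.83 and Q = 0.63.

P -> Q = min(1, 1 − 0.83 + 0.63) = min(1, 0.80) = 0.80
(P -> Q) -> P = min(1, 1 − 0.80 + 0.83) = min(1, 1.03) = 1.00
((P -> Q) -> P) -> P = min(1, 1 − 1.00 + 0.83) = min(1, 0.83) = 0.83
(The value 0.83 < 1 shows this instance is not satisfied; not a Ł∞-tautology in general.)

0.83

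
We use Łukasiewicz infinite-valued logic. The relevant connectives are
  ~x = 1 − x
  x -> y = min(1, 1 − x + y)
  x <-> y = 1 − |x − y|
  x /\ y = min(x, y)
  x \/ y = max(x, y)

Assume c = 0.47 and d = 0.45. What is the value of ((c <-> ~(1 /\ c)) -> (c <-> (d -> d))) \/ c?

1 /\ c = min(1.00, 0.47) = 0.47
~(1 /\ c) = 1 − 0.47 = 0.53
c <-> ~(1 /\ c) = 1 − |0.47 − 0.53| = 1 − 0.06 = 0.94
d -> d = min(1, 1 − 0.45 + 0.45) = min(1, 1.00) = 1.00
c <-> (d -> d) = 1 − |0.47 − 1.00| = 1 − 0.53 = 0.47
(c <-> ~(1 /\ c)) -> (c <-> (d -> d)) = min(1, 1 − 0.94 + 0.47) = min(1, 0.53) = 0.53
((c <-> ~(1 /\ c)) -> (c <-> (d -> d))) \/ c = max(0.53, 0.47) = 0.53

0.53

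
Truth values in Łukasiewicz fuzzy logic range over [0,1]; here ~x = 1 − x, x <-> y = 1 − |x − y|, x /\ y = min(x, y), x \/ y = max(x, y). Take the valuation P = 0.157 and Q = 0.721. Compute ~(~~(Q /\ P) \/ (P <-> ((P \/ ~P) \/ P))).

Q /\ P = min(0.721, 0.157) = 0.157
~(Q /\ P) = 1 − 0.157 = 0.843
~~(Q /\ P) = 1 − 0.843 = 0.157
~P = 1 − 0.157 = 0.843
P \/ ~P = max(0.157, 0.843) = 0.843
(P \/ ~P) \/ P = max(0.843, 0.157) = 0.843
P <-> ((P \/ ~P) \/ P) = 1 − |0.157 − 0.843| = 1 − 0.686 = 0.314
~~(Q /\ P) \/ (P <-> ((P \/ ~P) \/ P)) = max(0.157, 0.314) = 0.314
~(~~(Q /\ P) \/ (P <-> ((P \/ ~P) \/ P))) = 1 − 0.314 = 0.686

0.686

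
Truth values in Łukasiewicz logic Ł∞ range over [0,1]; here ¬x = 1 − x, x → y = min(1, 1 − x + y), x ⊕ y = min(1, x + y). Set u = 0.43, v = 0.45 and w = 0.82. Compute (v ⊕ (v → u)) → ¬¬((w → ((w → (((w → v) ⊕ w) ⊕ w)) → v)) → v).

v → u = min(1, 1 − 0.45 + 0.43) = min(1, 0.98) = 0.98
v ⊕ (v → u) = min(1, 0.45 + 0.98) = min(1, 1.43) = 1.00
w → v = min(1, 1 − 0.82 + 0.45) = min(1, 0.63) = 0.63
(w → v) ⊕ w = min(1, 0.63 + 0.82) = min(1, 1.45) = 1.00
((w → v) ⊕ w) ⊕ w = min(1, 1.00 + 0.82) = min(1, 1.82) = 1.00
w → (((w → v) ⊕ w) ⊕ w) = min(1, 1 − 0.82 + 1.00) = min(1, 1.18) = 1.00
(w → (((w → v) ⊕ w) ⊕ w)) → v = min(1, 1 − 1.00 + 0.45) = min(1, 0.45) = 0.45
w → ((w → (((w → v) ⊕ w) ⊕ w)) → v) = min(1, 1 − 0.82 + 0.45) = min(1, 0.63) = 0.63
(w → ((w → (((w → v) ⊕ w) ⊕ w)) → v)) → v = min(1, 1 − 0.63 + 0.45) = min(1, 0.82) = 0.82
¬((w → ((w → (((w → v) ⊕ w) ⊕ w)) → v)) → v) = 1 − 0.82 = 0.18
¬¬((w → ((w → (((w → v) ⊕ w) ⊕ w)) → v)) → v) = 1 − 0.18 = 0.82
(v ⊕ (v → u)) → ¬¬((w → ((w → (((w → v) ⊕ w) ⊕ w)) → v)) → v) = min(1, 1 − 1.00 + 0.82) = min(1, 0.82) = 0.82

0.82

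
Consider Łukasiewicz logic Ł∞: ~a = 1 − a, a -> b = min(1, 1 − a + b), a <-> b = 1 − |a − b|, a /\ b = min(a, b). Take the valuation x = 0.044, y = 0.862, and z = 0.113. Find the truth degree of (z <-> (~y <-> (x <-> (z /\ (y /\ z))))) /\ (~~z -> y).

~y = 1 − 0.862 = 0.138
y /\ z = min(0.862, 0.113) = 0.113
z /\ (y /\ z) = min(0.113, 0.113) = 0.113
x <-> (z /\ (y /\ z)) = 1 − |0.044 − 0.113| = 1 − 0.069 = 0.931
~y <-> (x <-> (z /\ (y /\ z))) = 1 − |0.138 − 0.931| = 1 − 0.793 = 0.207
z <-> (~y <-> (x <-> (z /\ (y /\ z)))) = 1 − |0.113 − 0.207| = 1 − 0.094 = 0.906
~z = 1 − 0.113 = 0.887
~~z = 1 − 0.887 = 0.113
~~z -> y = min(1, 1 − 0.113 + 0.862) = min(1, 1.749) = 1.000
(z <-> (~y <-> (x <-> (z /\ (y /\ z))))) /\ (~~z -> y) = min(0.906, 1.000) = 0.906

0.906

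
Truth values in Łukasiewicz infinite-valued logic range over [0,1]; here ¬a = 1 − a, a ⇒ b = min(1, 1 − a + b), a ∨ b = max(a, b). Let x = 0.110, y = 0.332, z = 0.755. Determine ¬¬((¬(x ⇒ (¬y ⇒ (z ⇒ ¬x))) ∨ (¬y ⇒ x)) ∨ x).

¬y = 1 − 0.332 = 0.668
¬x = 1 − 0.110 = 0.890
z ⇒ ¬x = min(1, 1 − 0.755 + 0.890) = min(1, 1.135) = 1.000
¬y ⇒ (z ⇒ ¬x) = min(1, 1 − 0.668 + 1.000) = min(1, 1.332) = 1.000
x ⇒ (¬y ⇒ (z ⇒ ¬x)) = min(1, 1 − 0.110 + 1.000) = min(1, 1.890) = 1.000
¬(x ⇒ (¬y ⇒ (z ⇒ ¬x))) = 1 − 1.000 = 0.000
¬y ⇒ x = min(1, 1 − 0.668 + 0.110) = min(1, 0.442) = 0.442
¬(x ⇒ (¬y ⇒ (z ⇒ ¬x))) ∨ (¬y ⇒ x) = max(0.000, 0.442) = 0.442
(¬(x ⇒ (¬y ⇒ (z ⇒ ¬x))) ∨ (¬y ⇒ x)) ∨ x = max(0.442, 0.110) = 0.442
¬((¬(x ⇒ (¬y ⇒ (z ⇒ ¬x))) ∨ (¬y ⇒ x)) ∨ x) = 1 − 0.442 = 0.558
¬¬((¬(x ⇒ (¬y ⇒ (z ⇒ ¬x))) ∨ (¬y ⇒ x)) ∨ x) = 1 − 0.558 = 0.442

0.442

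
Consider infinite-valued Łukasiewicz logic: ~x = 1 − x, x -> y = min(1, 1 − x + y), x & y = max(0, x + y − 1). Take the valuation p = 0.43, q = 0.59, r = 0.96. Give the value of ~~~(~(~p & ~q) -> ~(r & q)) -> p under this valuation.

0.88

~p = 1 − 0.43 = 0.57
~q = 1 − 0.59 = 0.41
~p & ~q = max(0, 0.57 + 0.41 − 1) = max(0, -0.02) = 0.00
~(~p & ~q) = 1 − 0.00 = 1.00
r & q = max(0, 0.96 + 0.59 − 1) = max(0, 0.55) = 0.55
~(r & q) = 1 − 0.55 = 0.45
~(~p & ~q) -> ~(r & q) = min(1, 1 − 1.00 + 0.45) = min(1, 0.45) = 0.45
~(~(~p & ~q) -> ~(r & q)) = 1 − 0.45 = 0.55
~~(~(~p & ~q) -> ~(r & q)) = 1 − 0.55 = 0.45
~~~(~(~p & ~q) -> ~(r & q)) = 1 − 0.45 = 0.55
~~~(~(~p & ~q) -> ~(r & q)) -> p = min(1, 1 − 0.55 + 0.43) = min(1, 0.88) = 0.88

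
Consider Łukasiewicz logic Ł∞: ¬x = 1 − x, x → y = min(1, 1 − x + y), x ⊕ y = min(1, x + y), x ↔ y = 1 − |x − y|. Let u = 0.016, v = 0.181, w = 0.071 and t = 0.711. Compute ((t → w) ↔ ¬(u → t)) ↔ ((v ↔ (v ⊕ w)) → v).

0.612

t → w = min(1, 1 − 0.711 + 0.071) = min(1, 0.360) = 0.360
u → t = min(1, 1 − 0.016 + 0.711) = min(1, 1.695) = 1.000
¬(u → t) = 1 − 1.000 = 0.000
(t → w) ↔ ¬(u → t) = 1 − |0.360 − 0.000| = 1 − 0.360 = 0.640
v ⊕ w = min(1, 0.181 + 0.071) = min(1, 0.252) = 0.252
v ↔ (v ⊕ w) = 1 − |0.181 − 0.252| = 1 − 0.071 = 0.929
(v ↔ (v ⊕ w)) → v = min(1, 1 − 0.929 + 0.181) = min(1, 0.252) = 0.252
((t → w) ↔ ¬(u → t)) ↔ ((v ↔ (v ⊕ w)) → v) = 1 − |0.640 − 0.252| = 1 − 0.388 = 0.612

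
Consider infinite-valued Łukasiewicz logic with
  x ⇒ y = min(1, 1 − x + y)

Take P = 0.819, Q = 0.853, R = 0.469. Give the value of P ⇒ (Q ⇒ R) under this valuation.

0.797

Q ⇒ R = min(1, 1 − 0.853 + 0.469) = min(1, 0.616) = 0.616
P ⇒ (Q ⇒ R) = min(1, 1 − 0.819 + 0.616) = min(1, 0.797) = 0.797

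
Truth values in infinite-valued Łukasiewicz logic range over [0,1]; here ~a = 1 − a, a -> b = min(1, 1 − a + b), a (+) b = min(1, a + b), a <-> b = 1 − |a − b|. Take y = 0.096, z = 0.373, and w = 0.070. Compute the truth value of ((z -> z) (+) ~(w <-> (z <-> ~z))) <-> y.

z -> z = min(1, 1 − 0.373 + 0.373) = min(1, 1.000) = 1.000
~z = 1 − 0.373 = 0.627
z <-> ~z = 1 − |0.373 − 0.627| = 1 − 0.254 = 0.746
w <-> (z <-> ~z) = 1 − |0.070 − 0.746| = 1 − 0.676 = 0.324
~(w <-> (z <-> ~z)) = 1 − 0.324 = 0.676
(z -> z) (+) ~(w <-> (z <-> ~z)) = min(1, 1.000 + 0.676) = min(1, 1.676) = 1.000
((z -> z) (+) ~(w <-> (z <-> ~z))) <-> y = 1 − |1.000 − 0.096| = 1 − 0.904 = 0.096

0.096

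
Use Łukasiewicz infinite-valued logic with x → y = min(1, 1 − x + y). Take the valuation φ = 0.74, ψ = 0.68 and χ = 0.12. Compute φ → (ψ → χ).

ψ → χ = min(1, 1 − 0.68 + 0.12) = min(1, 0.44) = 0.44
φ → (ψ → χ) = min(1, 1 − 0.74 + 0.44) = min(1, 0.70) = 0.70

0.70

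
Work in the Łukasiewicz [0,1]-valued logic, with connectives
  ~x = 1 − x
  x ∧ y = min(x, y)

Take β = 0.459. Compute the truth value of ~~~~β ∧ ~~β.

~β = 1 − 0.459 = 0.541
~~β = 1 − 0.541 = 0.459
~~~β = 1 − 0.459 = 0.541
~~~~β = 1 − 0.541 = 0.459
~~~~β ∧ ~~β = min(0.459, 0.459) = 0.459

0.459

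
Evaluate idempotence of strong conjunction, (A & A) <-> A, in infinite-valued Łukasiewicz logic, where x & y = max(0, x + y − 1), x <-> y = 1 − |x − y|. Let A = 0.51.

0.51

A & A = max(0, 0.51 + 0.51 − 1) = max(0, 0.02) = 0.02
(A & A) <-> A = 1 − |0.02 − 0.51| = 1 − 0.49 = 0.51
(The value 0.51 < 1 shows this instance is not satisfied; fails in Ł∞ since a ⊗ a = max(0, 2a−1) ≠ a in general.)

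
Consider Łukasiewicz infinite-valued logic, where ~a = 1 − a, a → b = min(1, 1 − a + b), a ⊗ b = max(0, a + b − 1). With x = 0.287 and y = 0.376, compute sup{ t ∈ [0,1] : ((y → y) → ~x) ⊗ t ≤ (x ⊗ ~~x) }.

y → y = min(1, 1 − 0.376 + 0.376) = min(1, 1.000) = 1.000
~x = 1 − 0.287 = 0.713
(y → y) → ~x = min(1, 1 − 1.000 + 0.713) = min(1, 0.713) = 0.713
So the left factor is (y → y) → ~x = 0.713.
~~x = 1 − 0.713 = 0.287
x ⊗ ~~x = max(0, 0.287 + 0.287 − 1) = max(0, -0.426) = 0.000
So the right-hand bound is x ⊗ ~~x = 0.000.
The residuum of the Łukasiewicz t-norm gives the supremum: min(1, 1 − 0.713 + 0.000).
1 − 0.713 + 0.000 = 0.287, so t = min(1, 0.287) = 0.287.
Check: 0.713 ⊗ 0.287 = max(0, 0.000) = 0.000 ≤ 0.000.

0.287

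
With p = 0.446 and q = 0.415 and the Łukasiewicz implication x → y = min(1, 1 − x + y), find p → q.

p → q = min(1, 1 − 0.446 + 0.415) = min(1, 0.969) = 0.969
For comparison, the Gödel implication (1 if x ≤ y else y) would give 0.415.

0.969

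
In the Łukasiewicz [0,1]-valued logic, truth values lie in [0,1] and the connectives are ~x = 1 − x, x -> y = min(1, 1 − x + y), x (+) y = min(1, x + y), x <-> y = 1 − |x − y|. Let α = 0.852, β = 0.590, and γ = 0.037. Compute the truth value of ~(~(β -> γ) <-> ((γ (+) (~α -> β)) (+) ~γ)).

0.447

β -> γ = min(1, 1 − 0.590 + 0.037) = min(1, 0.447) = 0.447
~(β -> γ) = 1 − 0.447 = 0.553
~α = 1 − 0.852 = 0.148
~α -> β = min(1, 1 − 0.148 + 0.590) = min(1, 1.442) = 1.000
γ (+) (~α -> β) = min(1, 0.037 + 1.000) = min(1, 1.037) = 1.000
~γ = 1 − 0.037 = 0.963
(γ (+) (~α -> β)) (+) ~γ = min(1, 1.000 + 0.963) = min(1, 1.963) = 1.000
~(β -> γ) <-> ((γ (+) (~α -> β)) (+) ~γ) = 1 − |0.553 − 1.000| = 1 − 0.447 = 0.553
~(~(β -> γ) <-> ((γ (+) (~α -> β)) (+) ~γ)) = 1 − 0.553 = 0.447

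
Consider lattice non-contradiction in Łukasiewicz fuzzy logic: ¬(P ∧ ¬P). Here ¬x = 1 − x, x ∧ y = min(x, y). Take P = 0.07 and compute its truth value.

¬P = 1 − 0.07 = 0.93
P ∧ ¬P = min(0.07, 0.93) = 0.07
¬(P ∧ ¬P) = 1 − 0.07 = 0.93
(The value 0.93 < 1 shows this instance is not satisfied; not a Ł∞-tautology — its value is 1 − min(a, 1−a).)

0.93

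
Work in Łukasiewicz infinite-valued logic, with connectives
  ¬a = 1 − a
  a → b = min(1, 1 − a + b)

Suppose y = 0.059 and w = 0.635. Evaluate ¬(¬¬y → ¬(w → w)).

0.059

¬y = 1 − 0.059 = 0.941
¬¬y = 1 − 0.941 = 0.059
w → w = min(1, 1 − 0.635 + 0.635) = min(1, 1.000) = 1.000
¬(w → w) = 1 − 1.000 = 0.000
¬¬y → ¬(w → w) = min(1, 1 − 0.059 + 0.000) = min(1, 0.941) = 0.941
¬(¬¬y → ¬(w → w)) = 1 − 0.941 = 0.059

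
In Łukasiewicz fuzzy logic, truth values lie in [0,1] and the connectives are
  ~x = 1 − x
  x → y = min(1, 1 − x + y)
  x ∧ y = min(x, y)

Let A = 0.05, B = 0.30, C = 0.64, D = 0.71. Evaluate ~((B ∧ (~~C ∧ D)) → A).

0.25

~C = 1 − 0.64 = 0.36
~~C = 1 − 0.36 = 0.64
~~C ∧ D = min(0.64, 0.71) = 0.64
B ∧ (~~C ∧ D) = min(0.30, 0.64) = 0.30
(B ∧ (~~C ∧ D)) → A = min(1, 1 − 0.30 + 0.05) = min(1, 0.75) = 0.75
~((B ∧ (~~C ∧ D)) → A) = 1 − 0.75 = 0.25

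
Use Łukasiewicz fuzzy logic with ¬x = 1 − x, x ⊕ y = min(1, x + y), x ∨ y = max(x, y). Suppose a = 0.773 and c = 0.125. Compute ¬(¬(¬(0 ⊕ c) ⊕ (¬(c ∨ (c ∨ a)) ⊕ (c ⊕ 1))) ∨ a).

0.227

0 ⊕ c = min(1, 0.000 + 0.125) = min(1, 0.125) = 0.125
¬(0 ⊕ c) = 1 − 0.125 = 0.875
c ∨ a = max(0.125, 0.773) = 0.773
c ∨ (c ∨ a) = max(0.125, 0.773) = 0.773
¬(c ∨ (c ∨ a)) = 1 − 0.773 = 0.227
c ⊕ 1 = min(1, 0.125 + 1.000) = min(1, 1.125) = 1.000
¬(c ∨ (c ∨ a)) ⊕ (c ⊕ 1) = min(1, 0.227 + 1.000) = min(1, 1.227) = 1.000
¬(0 ⊕ c) ⊕ (¬(c ∨ (c ∨ a)) ⊕ (c ⊕ 1)) = min(1, 0.875 + 1.000) = min(1, 1.875) = 1.000
¬(¬(0 ⊕ c) ⊕ (¬(c ∨ (c ∨ a)) ⊕ (c ⊕ 1))) = 1 − 1.000 = 0.000
¬(¬(0 ⊕ c) ⊕ (¬(c ∨ (c ∨ a)) ⊕ (c ⊕ 1))) ∨ a = max(0.000, 0.773) = 0.773
¬(¬(¬(0 ⊕ c) ⊕ (¬(c ∨ (c ∨ a)) ⊕ (c ⊕ 1))) ∨ a) = 1 − 0.773 = 0.227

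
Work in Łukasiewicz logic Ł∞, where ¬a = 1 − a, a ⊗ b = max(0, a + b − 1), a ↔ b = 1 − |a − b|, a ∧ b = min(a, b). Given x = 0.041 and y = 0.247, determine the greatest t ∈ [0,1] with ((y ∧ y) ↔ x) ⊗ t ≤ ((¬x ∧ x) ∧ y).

0.247

y ∧ y = min(0.247, 0.247) = 0.247
(y ∧ y) ↔ x = 1 − |0.247 − 0.041| = 1 − 0.206 = 0.794
So the left factor is (y ∧ y) ↔ x = 0.794.
¬x = 1 − 0.041 = 0.959
¬x ∧ x = min(0.959, 0.041) = 0.041
(¬x ∧ x) ∧ y = min(0.041, 0.247) = 0.041
So the right-hand bound is (¬x ∧ x) ∧ y = 0.041.
The residuum of the Łukasiewicz t-norm gives the supremum: min(1, 1 − 0.794 + 0.041).
1 − 0.794 + 0.041 = 0.247, so t = min(1, 0.247) = 0.247.
Check: 0.794 ⊗ 0.247 = max(0, 0.041) = 0.041 ≤ 0.041.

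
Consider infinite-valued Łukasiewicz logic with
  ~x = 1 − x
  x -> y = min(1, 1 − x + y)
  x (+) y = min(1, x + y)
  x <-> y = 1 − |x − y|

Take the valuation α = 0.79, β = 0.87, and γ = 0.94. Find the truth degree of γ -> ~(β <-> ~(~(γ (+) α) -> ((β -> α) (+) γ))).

γ (+) α = min(1, 0.94 + 0.79) = min(1, 1.73) = 1.00
~(γ (+) α) = 1 − 1.00 = 0.00
β -> α = min(1, 1 − 0.87 + 0.79) = min(1, 0.92) = 0.92
(β -> α) (+) γ = min(1, 0.92 + 0.94) = min(1, 1.86) = 1.00
~(γ (+) α) -> ((β -> α) (+) γ) = min(1, 1 − 0.00 + 1.00) = min(1, 2.00) = 1.00
~(~(γ (+) α) -> ((β -> α) (+) γ)) = 1 − 1.00 = 0.00
β <-> ~(~(γ (+) α) -> ((β -> α) (+) γ)) = 1 − |0.87 − 0.00| = 1 − 0.87 = 0.13
~(β <-> ~(~(γ (+) α) -> ((β -> α) (+) γ))) = 1 − 0.13 = 0.87
γ -> ~(β <-> ~(~(γ (+) α) -> ((β -> α) (+) γ))) = min(1, 1 − 0.94 + 0.87) = min(1, 0.93) = 0.93

0.93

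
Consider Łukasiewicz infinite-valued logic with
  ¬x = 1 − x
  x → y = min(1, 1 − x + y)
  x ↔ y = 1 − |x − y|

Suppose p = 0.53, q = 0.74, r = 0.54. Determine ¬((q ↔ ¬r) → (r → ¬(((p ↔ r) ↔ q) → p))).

¬r = 1 − 0.54 = 0.46
q ↔ ¬r = 1 − |0.74 − 0.46| = 1 − 0.28 = 0.72
p ↔ r = 1 − |0.53 − 0.54| = 1 − 0.01 = 0.99
(p ↔ r) ↔ q = 1 − |0.99 − 0.74| = 1 − 0.25 = 0.75
((p ↔ r) ↔ q) → p = min(1, 1 − 0.75 + 0.53) = min(1, 0.78) = 0.78
¬(((p ↔ r) ↔ q) → p) = 1 − 0.78 = 0.22
r → ¬(((p ↔ r) ↔ q) → p) = min(1, 1 − 0.54 + 0.22) = min(1, 0.68) = 0.68
(q ↔ ¬r) → (r → ¬(((p ↔ r) ↔ q) → p)) = min(1, 1 − 0.72 + 0.68) = min(1, 0.96) = 0.96
¬((q ↔ ¬r) → (r → ¬(((p ↔ r) ↔ q) → p))) = 1 − 0.96 = 0.04

0.04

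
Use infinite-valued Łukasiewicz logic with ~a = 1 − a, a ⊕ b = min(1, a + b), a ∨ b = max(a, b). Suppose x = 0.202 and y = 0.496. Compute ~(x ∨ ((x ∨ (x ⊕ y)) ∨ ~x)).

x ⊕ y = min(1, 0.202 + 0.496) = min(1, 0.698) = 0.698
x ∨ (x ⊕ y) = max(0.202, 0.698) = 0.698
~x = 1 − 0.202 = 0.798
(x ∨ (x ⊕ y)) ∨ ~x = max(0.698, 0.798) = 0.798
x ∨ ((x ∨ (x ⊕ y)) ∨ ~x) = max(0.202, 0.798) = 0.798
~(x ∨ ((x ∨ (x ⊕ y)) ∨ ~x)) = 1 − 0.798 = 0.202

0.202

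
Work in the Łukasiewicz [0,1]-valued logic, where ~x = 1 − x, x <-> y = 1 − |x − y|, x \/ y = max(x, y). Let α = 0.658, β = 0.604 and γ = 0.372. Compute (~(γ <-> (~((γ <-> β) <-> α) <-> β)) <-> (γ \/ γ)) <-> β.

0.842

γ <-> β = 1 − |0.372 − 0.604| = 1 − 0.232 = 0.768
(γ <-> β) <-> α = 1 − |0.768 − 0.658| = 1 − 0.110 = 0.890
~((γ <-> β) <-> α) = 1 − 0.890 = 0.110
~((γ <-> β) <-> α) <-> β = 1 − |0.110 − 0.604| = 1 − 0.494 = 0.506
γ <-> (~((γ <-> β) <-> α) <-> β) = 1 − |0.372 − 0.506| = 1 − 0.134 = 0.866
~(γ <-> (~((γ <-> β) <-> α) <-> β)) = 1 − 0.866 = 0.134
γ \/ γ = max(0.372, 0.372) = 0.372
~(γ <-> (~((γ <-> β) <-> α) <-> β)) <-> (γ \/ γ) = 1 − |0.134 − 0.372| = 1 − 0.238 = 0.762
(~(γ <-> (~((γ <-> β) <-> α) <-> β)) <-> (γ \/ γ)) <-> β = 1 − |0.762 − 0.604| = 1 − 0.158 = 0.842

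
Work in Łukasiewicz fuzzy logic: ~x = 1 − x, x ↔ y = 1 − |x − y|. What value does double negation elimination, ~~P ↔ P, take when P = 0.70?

1.00

~P = 1 − 0.70 = 0.30
~~P = 1 − 0.30 = 0.70
~~P ↔ P = 1 − |0.70 − 0.70| = 1 − 0.00 = 1.00
(As expected: always 1 in Ł∞ since negation is involutive.)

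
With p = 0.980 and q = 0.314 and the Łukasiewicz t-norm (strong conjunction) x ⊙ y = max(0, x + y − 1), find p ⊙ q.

0.294

p ⊙ q = max(0, 0.980 + 0.314 − 1) = max(0, 0.294) = 0.294
For comparison, the Gödel (minimum) t-norm min(x, y) would give 0.314.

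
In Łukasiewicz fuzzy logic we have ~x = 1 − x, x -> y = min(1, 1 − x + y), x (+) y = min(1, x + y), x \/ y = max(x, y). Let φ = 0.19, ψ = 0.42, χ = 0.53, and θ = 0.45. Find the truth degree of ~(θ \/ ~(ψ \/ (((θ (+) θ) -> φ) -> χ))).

θ (+) θ = min(1, 0.45 + 0.45) = min(1, 0.90) = 0.90
(θ (+) θ) -> φ = min(1, 1 − 0.90 + 0.19) = min(1, 0.29) = 0.29
((θ (+) θ) -> φ) -> χ = min(1, 1 − 0.29 + 0.53) = min(1, 1.24) = 1.00
ψ \/ (((θ (+) θ) -> φ) -> χ) = max(0.42, 1.00) = 1.00
~(ψ \/ (((θ (+) θ) -> φ) -> χ)) = 1 − 1.00 = 0.00
θ \/ ~(ψ \/ (((θ (+) θ) -> φ) -> χ)) = max(0.45, 0.00) = 0.45
~(θ \/ ~(ψ \/ (((θ (+) θ) -> φ) -> χ))) = 1 − 0.45 = 0.55

0.55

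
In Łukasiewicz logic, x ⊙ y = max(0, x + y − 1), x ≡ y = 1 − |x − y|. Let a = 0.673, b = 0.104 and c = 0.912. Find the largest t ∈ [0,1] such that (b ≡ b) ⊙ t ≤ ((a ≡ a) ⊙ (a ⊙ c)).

0.585

b ≡ b = 1 − |0.104 − 0.104| = 1 − 0.000 = 1.000
So the left factor is b ≡ b = 1.000.
a ≡ a = 1 − |0.673 − 0.673| = 1 − 0.000 = 1.000
a ⊙ c = max(0, 0.673 + 0.912 − 1) = max(0, 0.585) = 0.585
(a ≡ a) ⊙ (a ⊙ c) = max(0, 1.000 + 0.585 − 1) = max(0, 0.585) = 0.585
So the right-hand bound is (a ≡ a) ⊙ (a ⊙ c) = 0.585.
The residuum of the Łukasiewicz t-norm gives the supremum: min(1, 1 − 1.000 + 0.585).
1 − 1.000 + 0.585 = 0.585, so t = min(1, 0.585) = 0.585.
Check: 1.000 ⊙ 0.585 = max(0, 0.585) = 0.585 ≤ 0.585.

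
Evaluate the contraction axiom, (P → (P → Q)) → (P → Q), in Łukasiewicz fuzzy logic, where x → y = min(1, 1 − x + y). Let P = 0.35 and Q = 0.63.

1.00

P → Q = min(1, 1 − 0.35 + 0.63) = min(1, 1.28) = 1.00
P → (P → Q) = min(1, 1 − 0.35 + 1.00) = min(1, 1.65) = 1.00
(P → (P → Q)) → (P → Q) = min(1, 1 − 1.00 + 1.00) = min(1, 1.00) = 1.00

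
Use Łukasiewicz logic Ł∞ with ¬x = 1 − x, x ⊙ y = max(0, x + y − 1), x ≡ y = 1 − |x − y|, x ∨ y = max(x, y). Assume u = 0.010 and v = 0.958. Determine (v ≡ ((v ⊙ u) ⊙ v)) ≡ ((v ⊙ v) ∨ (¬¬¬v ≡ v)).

0.126

v ⊙ u = max(0, 0.958 + 0.010 − 1) = max(0, -0.032) = 0.000
(v ⊙ u) ⊙ v = max(0, 0.000 + 0.958 − 1) = max(0, -0.042) = 0.000
v ≡ ((v ⊙ u) ⊙ v) = 1 − |0.958 − 0.000| = 1 − 0.958 = 0.042
v ⊙ v = max(0, 0.958 + 0.958 − 1) = max(0, 0.916) = 0.916
¬v = 1 − 0.958 = 0.042
¬¬v = 1 − 0.042 = 0.958
¬¬¬v = 1 − 0.958 = 0.042
¬¬¬v ≡ v = 1 − |0.042 − 0.958| = 1 − 0.916 = 0.084
(v ⊙ v) ∨ (¬¬¬v ≡ v) = max(0.916, 0.084) = 0.916
(v ≡ ((v ⊙ u) ⊙ v)) ≡ ((v ⊙ v) ∨ (¬¬¬v ≡ v)) = 1 − |0.042 − 0.916| = 1 − 0.874 = 0.126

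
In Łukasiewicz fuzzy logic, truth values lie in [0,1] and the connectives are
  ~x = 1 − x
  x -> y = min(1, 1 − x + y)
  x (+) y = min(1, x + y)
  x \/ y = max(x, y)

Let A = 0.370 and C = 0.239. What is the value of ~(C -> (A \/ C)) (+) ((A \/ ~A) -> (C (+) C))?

A \/ C = max(0.370, 0.239) = 0.370
C -> (A \/ C) = min(1, 1 − 0.239 + 0.370) = min(1, 1.131) = 1.000
~(C -> (A \/ C)) = 1 − 1.000 = 0.000
~A = 1 − 0.370 = 0.630
A \/ ~A = max(0.370, 0.630) = 0.630
C (+) C = min(1, 0.239 + 0.239) = min(1, 0.478) = 0.478
(A \/ ~A) -> (C (+) C) = min(1, 1 − 0.630 + 0.478) = min(1, 0.848) = 0.848
~(C -> (A \/ C)) (+) ((A \/ ~A) -> (C (+) C)) = min(1, 0.000 + 0.848) = min(1, 0.848) = 0.848

0.848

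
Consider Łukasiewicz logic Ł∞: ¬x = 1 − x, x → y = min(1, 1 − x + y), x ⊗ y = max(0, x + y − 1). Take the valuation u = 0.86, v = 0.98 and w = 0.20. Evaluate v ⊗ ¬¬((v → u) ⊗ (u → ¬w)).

v → u = min(1, 1 − 0.98 + 0.86) = min(1, 0.88) = 0.88
¬w = 1 − 0.20 = 0.80
u → ¬w = min(1, 1 − 0.86 + 0.80) = min(1, 0.94) = 0.94
(v → u) ⊗ (u → ¬w) = max(0, 0.88 + 0.94 − 1) = max(0, 0.82) = 0.82
¬((v → u) ⊗ (u → ¬w)) = 1 − 0.82 = 0.18
¬¬((v → u) ⊗ (u → ¬w)) = 1 − 0.18 = 0.82
v ⊗ ¬¬((v → u) ⊗ (u → ¬w)) = max(0, 0.98 + 0.82 − 1) = max(0, 0.80) = 0.80

0.80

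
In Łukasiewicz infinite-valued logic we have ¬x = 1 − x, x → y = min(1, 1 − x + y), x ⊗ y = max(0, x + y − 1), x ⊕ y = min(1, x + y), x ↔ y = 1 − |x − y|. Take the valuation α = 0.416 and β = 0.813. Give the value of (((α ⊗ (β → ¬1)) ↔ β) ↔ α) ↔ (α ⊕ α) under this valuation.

0.939

¬1 = 1 − 1.000 = 0.000
β → ¬1 = min(1, 1 − 0.813 + 0.000) = min(1, 0.187) = 0.187
α ⊗ (β → ¬1) = max(0, 0.416 + 0.187 − 1) = max(0, -0.397) = 0.000
(α ⊗ (β → ¬1)) ↔ β = 1 − |0.000 − 0.813| = 1 − 0.813 = 0.187
((α ⊗ (β → ¬1)) ↔ β) ↔ α = 1 − |0.187 − 0.416| = 1 − 0.229 = 0.771
α ⊕ α = min(1, 0.416 + 0.416) = min(1, 0.832) = 0.832
(((α ⊗ (β → ¬1)) ↔ β) ↔ α) ↔ (α ⊕ α) = 1 − |0.771 − 0.832| = 1 − 0.061 = 0.939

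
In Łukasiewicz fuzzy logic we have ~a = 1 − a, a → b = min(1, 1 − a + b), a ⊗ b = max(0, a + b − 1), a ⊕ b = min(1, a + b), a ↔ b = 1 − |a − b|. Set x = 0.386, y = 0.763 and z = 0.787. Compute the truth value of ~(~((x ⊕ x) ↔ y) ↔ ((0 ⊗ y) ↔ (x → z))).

x ⊕ x = min(1, 0.386 + 0.386) = min(1, 0.772) = 0.772
(x ⊕ x) ↔ y = 1 − |0.772 − 0.763| = 1 − 0.009 = 0.991
~((x ⊕ x) ↔ y) = 1 − 0.991 = 0.009
0 ⊗ y = max(0, 0.000 + 0.763 − 1) = max(0, -0.237) = 0.000
x → z = min(1, 1 − 0.386 + 0.787) = min(1, 1.401) = 1.000
(0 ⊗ y) ↔ (x → z) = 1 − |0.000 − 1.000| = 1 − 1.000 = 0.000
~((x ⊕ x) ↔ y) ↔ ((0 ⊗ y) ↔ (x → z)) = 1 − |0.009 − 0.000| = 1 − 0.009 = 0.991
~(~((x ⊕ x) ↔ y) ↔ ((0 ⊗ y) ↔ (x → z))) = 1 − 0.991 = 0.009

0.009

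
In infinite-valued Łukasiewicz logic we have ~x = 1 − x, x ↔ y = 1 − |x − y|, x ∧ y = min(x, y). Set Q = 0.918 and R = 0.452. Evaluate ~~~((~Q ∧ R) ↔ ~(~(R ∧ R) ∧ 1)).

~Q = 1 − 0.918 = 0.082
~Q ∧ R = min(0.082, 0.452) = 0.082
R ∧ R = min(0.452, 0.452) = 0.452
~(R ∧ R) = 1 − 0.452 = 0.548
~(R ∧ R) ∧ 1 = min(0.548, 1.000) = 0.548
~(~(R ∧ R) ∧ 1) = 1 − 0.548 = 0.452
(~Q ∧ R) ↔ ~(~(R ∧ R) ∧ 1) = 1 − |0.082 − 0.452| = 1 − 0.370 = 0.630
~((~Q ∧ R) ↔ ~(~(R ∧ R) ∧ 1)) = 1 − 0.630 = 0.370
~~((~Q ∧ R) ↔ ~(~(R ∧ R) ∧ 1)) = 1 − 0.370 = 0.630
~~~((~Q ∧ R) ↔ ~(~(R ∧ R) ∧ 1)) = 1 − 0.630 = 0.370

0.370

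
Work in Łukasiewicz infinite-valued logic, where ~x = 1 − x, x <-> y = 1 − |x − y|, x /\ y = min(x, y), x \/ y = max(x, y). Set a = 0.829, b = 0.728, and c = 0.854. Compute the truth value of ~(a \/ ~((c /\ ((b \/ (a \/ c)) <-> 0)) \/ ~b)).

a \/ c = max(0.829, 0.854) = 0.854
b \/ (a \/ c) = max(0.728, 0.854) = 0.854
(b \/ (a \/ c)) <-> 0 = 1 − |0.854 − 0.000| = 1 − 0.854 = 0.146
c /\ ((b \/ (a \/ c)) <-> 0) = min(0.854, 0.146) = 0.146
~b = 1 − 0.728 = 0.272
(c /\ ((b \/ (a \/ c)) <-> 0)) \/ ~b = max(0.146, 0.272) = 0.272
~((c /\ ((b \/ (a \/ c)) <-> 0)) \/ ~b) = 1 − 0.272 = 0.728
a \/ ~((c /\ ((b \/ (a \/ c)) <-> 0)) \/ ~b) = max(0.829, 0.728) = 0.829
~(a \/ ~((c /\ ((b \/ (a \/ c)) <-> 0)) \/ ~b)) = 1 − 0.829 = 0.171

0.171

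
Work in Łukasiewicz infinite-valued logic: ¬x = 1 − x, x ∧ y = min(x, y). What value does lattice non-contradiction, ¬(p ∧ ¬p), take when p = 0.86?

¬p = 1 − 0.86 = 0.14
p ∧ ¬p = min(0.86, 0.14) = 0.14
¬(p ∧ ¬p) = 1 − 0.14 = 0.86
(The value 0.86 < 1 shows this instance is not satisfied; not a Ł∞-tautology — its value is 1 − min(a, 1−a).)

0.86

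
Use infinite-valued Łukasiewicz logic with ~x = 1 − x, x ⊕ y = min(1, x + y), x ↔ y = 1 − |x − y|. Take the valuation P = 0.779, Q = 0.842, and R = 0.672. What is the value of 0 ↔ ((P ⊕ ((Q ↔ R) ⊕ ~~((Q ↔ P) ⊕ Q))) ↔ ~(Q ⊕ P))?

Q ↔ R = 1 − |0.842 − 0.672| = 1 − 0.170 = 0.830
Q ↔ P = 1 − |0.842 − 0.779| = 1 − 0.063 = 0.937
(Q ↔ P) ⊕ Q = min(1, 0.937 + 0.842) = min(1, 1.779) = 1.000
~((Q ↔ P) ⊕ Q) = 1 − 1.000 = 0.000
~~((Q ↔ P) ⊕ Q) = 1 − 0.000 = 1.000
(Q ↔ R) ⊕ ~~((Q ↔ P) ⊕ Q) = min(1, 0.830 + 1.000) = min(1, 1.830) = 1.000
P ⊕ ((Q ↔ R) ⊕ ~~((Q ↔ P) ⊕ Q)) = min(1, 0.779 + 1.000) = min(1, 1.779) = 1.000
Q ⊕ P = min(1, 0.842 + 0.779) = min(1, 1.621) = 1.000
~(Q ⊕ P) = 1 − 1.000 = 0.000
(P ⊕ ((Q ↔ R) ⊕ ~~((Q ↔ P) ⊕ Q))) ↔ ~(Q ⊕ P) = 1 − |1.000 − 0.000| = 1 − 1.000 = 0.000
0 ↔ ((P ⊕ ((Q ↔ R) ⊕ ~~((Q ↔ P) ⊕ Q))) ↔ ~(Q ⊕ P)) = 1 − |0.000 − 0.000| = 1 − 0.000 = 1.000

1.000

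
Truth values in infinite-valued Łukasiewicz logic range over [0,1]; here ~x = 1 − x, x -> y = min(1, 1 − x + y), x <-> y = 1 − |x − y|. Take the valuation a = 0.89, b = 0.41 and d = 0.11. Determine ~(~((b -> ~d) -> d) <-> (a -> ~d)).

~d = 1 − 0.11 = 0.89
b -> ~d = min(1, 1 − 0.41 + 0.89) = min(1, 1.48) = 1.00
(b -> ~d) -> d = min(1, 1 − 1.00 + 0.11) = min(1, 0.11) = 0.11
~((b -> ~d) -> d) = 1 − 0.11 = 0.89
a -> ~d = min(1, 1 − 0.89 + 0.89) = min(1, 1.00) = 1.00
~((b -> ~d) -> d) <-> (a -> ~d) = 1 − |0.89 − 1.00| = 1 − 0.11 = 0.89
~(~((b -> ~d) -> d) <-> (a -> ~d)) = 1 − 0.89 = 0.11

0.11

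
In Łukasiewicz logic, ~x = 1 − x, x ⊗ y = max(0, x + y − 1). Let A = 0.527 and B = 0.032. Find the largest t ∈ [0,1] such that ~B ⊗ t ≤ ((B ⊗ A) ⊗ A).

~B = 1 − 0.032 = 0.968
So the left factor is ~B = 0.968.
B ⊗ A = max(0, 0.032 + 0.527 − 1) = max(0, -0.441) = 0.000
(B ⊗ A) ⊗ A = max(0, 0.000 + 0.527 − 1) = max(0, -0.473) = 0.000
So the right-hand bound is (B ⊗ A) ⊗ A = 0.000.
The residuum of the Łukasiewicz t-norm gives the supremum: min(1, 1 − 0.968 + 0.000).
1 − 0.968 + 0.000 = 0.032, so t = min(1, 0.032) = 0.032.
Check: 0.968 ⊗ 0.032 = max(0, 0.000) = 0.000 ≤ 0.000.

0.032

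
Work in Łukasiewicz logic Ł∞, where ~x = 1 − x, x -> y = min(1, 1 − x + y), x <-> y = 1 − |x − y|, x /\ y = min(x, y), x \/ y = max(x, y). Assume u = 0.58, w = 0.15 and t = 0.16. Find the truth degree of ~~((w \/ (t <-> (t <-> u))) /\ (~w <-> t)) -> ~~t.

0.85

t <-> u = 1 − |0.16 − 0.58| = 1 − 0.42 = 0.58
t <-> (t <-> u) = 1 − |0.16 − 0.58| = 1 − 0.42 = 0.58
w \/ (t <-> (t <-> u)) = max(0.15, 0.58) = 0.58
~w = 1 − 0.15 = 0.85
~w <-> t = 1 − |0.85 − 0.16| = 1 − 0.69 = 0.31
(w \/ (t <-> (t <-> u))) /\ (~w <-> t) = min(0.58, 0.31) = 0.31
~((w \/ (t <-> (t <-> u))) /\ (~w <-> t)) = 1 − 0.31 = 0.69
~~((w \/ (t <-> (t <-> u))) /\ (~w <-> t)) = 1 − 0.69 = 0.31
~t = 1 − 0.16 = 0.84
~~t = 1 − 0.84 = 0.16
~~((w \/ (t <-> (t <-> u))) /\ (~w <-> t)) -> ~~t = min(1, 1 − 0.31 + 0.16) = min(1, 0.85) = 0.85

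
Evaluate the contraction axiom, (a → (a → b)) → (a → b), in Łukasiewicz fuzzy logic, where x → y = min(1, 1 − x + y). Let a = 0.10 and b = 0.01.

0.91

a → b = min(1, 1 − 0.10 + 0.01) = min(1, 0.91) = 0.91
a → (a → b) = min(1, 1 − 0.10 + 0.91) = min(1, 1.81) = 1.00
(a → (a → b)) → (a → b) = min(1, 1 − 1.00 + 0.91) = min(1, 0.91) = 0.91
(The value 0.91 < 1 shows this instance is not satisfied; fails in Ł∞ (the t-norm is not idempotent).)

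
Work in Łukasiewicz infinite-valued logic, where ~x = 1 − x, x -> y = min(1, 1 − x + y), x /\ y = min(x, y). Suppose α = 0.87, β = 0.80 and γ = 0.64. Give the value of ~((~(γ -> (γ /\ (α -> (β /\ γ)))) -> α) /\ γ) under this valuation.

β /\ γ = min(0.80, 0.64) = 0.64
α -> (β /\ γ) = min(1, 1 − 0.87 + 0.64) = min(1, 0.77) = 0.77
γ /\ (α -> (β /\ γ)) = min(0.64, 0.77) = 0.64
γ -> (γ /\ (α -> (β /\ γ))) = min(1, 1 − 0.64 + 0.64) = min(1, 1.00) = 1.00
~(γ -> (γ /\ (α -> (β /\ γ)))) = 1 − 1.00 = 0.00
~(γ -> (γ /\ (α -> (β /\ γ)))) -> α = min(1, 1 − 0.00 + 0.87) = min(1, 1.87) = 1.00
(~(γ -> (γ /\ (α -> (β /\ γ)))) -> α) /\ γ = min(1.00, 0.64) = 0.64
~((~(γ -> (γ /\ (α -> (β /\ γ)))) -> α) /\ γ) = 1 − 0.64 = 0.36

0.36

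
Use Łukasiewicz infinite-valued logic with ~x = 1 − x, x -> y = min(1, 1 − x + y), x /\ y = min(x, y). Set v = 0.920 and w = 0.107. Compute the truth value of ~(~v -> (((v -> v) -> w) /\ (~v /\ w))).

0.000

~v = 1 − 0.920 = 0.080
v -> v = min(1, 1 − 0.920 + 0.920) = min(1, 1.000) = 1.000
(v -> v) -> w = min(1, 1 − 1.000 + 0.107) = min(1, 0.107) = 0.107
~v /\ w = min(0.080, 0.107) = 0.080
((v -> v) -> w) /\ (~v /\ w) = min(0.107, 0.080) = 0.080
~v -> (((v -> v) -> w) /\ (~v /\ w)) = min(1, 1 − 0.080 + 0.080) = min(1, 1.000) = 1.000
~(~v -> (((v -> v) -> w) /\ (~v /\ w))) = 1 − 1.000 = 0.000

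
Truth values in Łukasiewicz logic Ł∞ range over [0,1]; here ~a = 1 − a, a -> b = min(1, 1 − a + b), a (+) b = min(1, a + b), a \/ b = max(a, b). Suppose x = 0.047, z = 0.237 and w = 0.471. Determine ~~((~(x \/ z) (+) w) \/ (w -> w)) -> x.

x \/ z = max(0.047, 0.237) = 0.237
~(x \/ z) = 1 − 0.237 = 0.763
~(x \/ z) (+) w = min(1, 0.763 + 0.471) = min(1, 1.234) = 1.000
w -> w = min(1, 1 − 0.471 + 0.471) = min(1, 1.000) = 1.000
(~(x \/ z) (+) w) \/ (w -> w) = max(1.000, 1.000) = 1.000
~((~(x \/ z) (+) w) \/ (w -> w)) = 1 − 1.000 = 0.000
~~((~(x \/ z) (+) w) \/ (w -> w)) = 1 − 0.000 = 1.000
~~((~(x \/ z) (+) w) \/ (w -> w)) -> x = min(1, 1 − 1.000 + 0.047) = min(1, 0.047) = 0.047

0.047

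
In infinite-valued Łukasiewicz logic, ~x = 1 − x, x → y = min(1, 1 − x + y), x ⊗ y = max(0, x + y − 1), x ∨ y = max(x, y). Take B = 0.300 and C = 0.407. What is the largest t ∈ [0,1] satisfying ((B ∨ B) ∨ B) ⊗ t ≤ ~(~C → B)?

0.993

B ∨ B = max(0.300, 0.300) = 0.300
(B ∨ B) ∨ B = max(0.300, 0.300) = 0.300
So the left factor is (B ∨ B) ∨ B = 0.300.
~C = 1 − 0.407 = 0.593
~C → B = min(1, 1 − 0.593 + 0.300) = min(1, 0.707) = 0.707
~(~C → B) = 1 − 0.707 = 0.293
So the right-hand bound is ~(~C → B) = 0.293.
The residuum of the Łukasiewicz t-norm gives the supremum: min(1, 1 − 0.300 + 0.293).
1 − 0.300 + 0.293 = 0.993, so t = min(1, 0.993) = 0.993.
Check: 0.300 ⊗ 0.993 = max(0, 0.293) = 0.293 ≤ 0.293.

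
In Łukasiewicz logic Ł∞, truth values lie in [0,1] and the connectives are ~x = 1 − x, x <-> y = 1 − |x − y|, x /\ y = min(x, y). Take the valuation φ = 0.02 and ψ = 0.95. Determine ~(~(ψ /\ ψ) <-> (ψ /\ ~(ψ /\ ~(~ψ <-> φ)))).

0.90

ψ /\ ψ = min(0.95, 0.95) = 0.95
~(ψ /\ ψ) = 1 − 0.95 = 0.05
~ψ = 1 − 0.95 = 0.05
~ψ <-> φ = 1 − |0.05 − 0.02| = 1 − 0.03 = 0.97
~(~ψ <-> φ) = 1 − 0.97 = 0.03
ψ /\ ~(~ψ <-> φ) = min(0.95, 0.03) = 0.03
~(ψ /\ ~(~ψ <-> φ)) = 1 − 0.03 = 0.97
ψ /\ ~(ψ /\ ~(~ψ <-> φ)) = min(0.95, 0.97) = 0.95
~(ψ /\ ψ) <-> (ψ /\ ~(ψ /\ ~(~ψ <-> φ))) = 1 − |0.05 − 0.95| = 1 − 0.90 = 0.10
~(~(ψ /\ ψ) <-> (ψ /\ ~(ψ /\ ~(~ψ <-> φ)))) = 1 − 0.10 = 0.90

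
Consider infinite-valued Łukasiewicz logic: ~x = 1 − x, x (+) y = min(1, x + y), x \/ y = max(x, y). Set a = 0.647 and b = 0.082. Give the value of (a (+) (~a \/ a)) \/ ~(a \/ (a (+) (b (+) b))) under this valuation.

1.000

~a = 1 − 0.647 = 0.353
~a \/ a = max(0.353, 0.647) = 0.647
a (+) (~a \/ a) = min(1, 0.647 + 0.647) = min(1, 1.294) = 1.000
b (+) b = min(1, 0.082 + 0.082) = min(1, 0.164) = 0.164
a (+) (b (+) b) = min(1, 0.647 + 0.164) = min(1, 0.811) = 0.811
a \/ (a (+) (b (+) b)) = max(0.647, 0.811) = 0.811
~(a \/ (a (+) (b (+) b))) = 1 − 0.811 = 0.189
(a (+) (~a \/ a)) \/ ~(a \/ (a (+) (b (+) b))) = max(1.000, 0.189) = 1.000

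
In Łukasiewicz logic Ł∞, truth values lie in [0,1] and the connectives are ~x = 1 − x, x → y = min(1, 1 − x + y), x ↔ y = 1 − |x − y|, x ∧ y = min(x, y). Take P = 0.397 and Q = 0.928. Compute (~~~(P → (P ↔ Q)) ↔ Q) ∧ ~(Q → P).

P ↔ Q = 1 − |0.397 − 0.928| = 1 − 0.531 = 0.469
P → (P ↔ Q) = min(1, 1 − 0.397 + 0.469) = min(1, 1.072) = 1.000
~(P → (P ↔ Q)) = 1 − 1.000 = 0.000
~~(P → (P ↔ Q)) = 1 − 0.000 = 1.000
~~~(P → (P ↔ Q)) = 1 − 1.000 = 0.000
~~~(P → (P ↔ Q)) ↔ Q = 1 − |0.000 − 0.928| = 1 − 0.928 = 0.072
Q → P = min(1, 1 − 0.928 + 0.397) = min(1, 0.469) = 0.469
~(Q → P) = 1 − 0.469 = 0.531
(~~~(P → (P ↔ Q)) ↔ Q) ∧ ~(Q → P) = min(0.072, 0.531) = 0.072

0.072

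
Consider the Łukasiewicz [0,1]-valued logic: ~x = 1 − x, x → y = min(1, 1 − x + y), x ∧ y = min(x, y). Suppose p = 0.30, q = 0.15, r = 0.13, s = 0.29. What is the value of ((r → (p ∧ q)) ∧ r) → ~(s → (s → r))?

0.87

p ∧ q = min(0.30, 0.15) = 0.15
r → (p ∧ q) = min(1, 1 − 0.13 + 0.15) = min(1, 1.02) = 1.00
(r → (p ∧ q)) ∧ r = min(1.00, 0.13) = 0.13
s → r = min(1, 1 − 0.29 + 0.13) = min(1, 0.84) = 0.84
s → (s → r) = min(1, 1 − 0.29 + 0.84) = min(1, 1.55) = 1.00
~(s → (s → r)) = 1 − 1.00 = 0.00
((r → (p ∧ q)) ∧ r) → ~(s → (s → r)) = min(1, 1 − 0.13 + 0.00) = min(1, 0.87) = 0.87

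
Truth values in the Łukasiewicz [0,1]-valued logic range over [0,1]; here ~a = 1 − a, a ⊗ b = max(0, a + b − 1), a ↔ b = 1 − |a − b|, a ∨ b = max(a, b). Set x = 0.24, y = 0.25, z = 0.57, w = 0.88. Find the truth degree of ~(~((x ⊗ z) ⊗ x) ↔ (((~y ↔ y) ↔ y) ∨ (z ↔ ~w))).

0.25

x ⊗ z = max(0, 0.24 + 0.57 − 1) = max(0, -0.19) = 0.00
(x ⊗ z) ⊗ x = max(0, 0.00 + 0.24 − 1) = max(0, -0.76) = 0.00
~((x ⊗ z) ⊗ x) = 1 − 0.00 = 1.00
~y = 1 − 0.25 = 0.75
~y ↔ y = 1 − |0.75 − 0.25| = 1 − 0.50 = 0.50
(~y ↔ y) ↔ y = 1 − |0.50 − 0.25| = 1 − 0.25 = 0.75
~w = 1 − 0.88 = 0.12
z ↔ ~w = 1 − |0.57 − 0.12| = 1 − 0.45 = 0.55
((~y ↔ y) ↔ y) ∨ (z ↔ ~w) = max(0.75, 0.55) = 0.75
~((x ⊗ z) ⊗ x) ↔ (((~y ↔ y) ↔ y) ∨ (z ↔ ~w)) = 1 − |1.00 − 0.75| = 1 − 0.25 = 0.75
~(~((x ⊗ z) ⊗ x) ↔ (((~y ↔ y) ↔ y) ∨ (z ↔ ~w))) = 1 − 0.75 = 0.25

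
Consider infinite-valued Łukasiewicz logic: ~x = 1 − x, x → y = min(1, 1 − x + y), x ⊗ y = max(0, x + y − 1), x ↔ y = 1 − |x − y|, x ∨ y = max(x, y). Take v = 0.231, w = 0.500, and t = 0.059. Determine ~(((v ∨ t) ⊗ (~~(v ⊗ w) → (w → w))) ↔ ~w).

v ∨ t = max(0.231, 0.059) = 0.231
v ⊗ w = max(0, 0.231 + 0.500 − 1) = max(0, -0.269) = 0.000
~(v ⊗ w) = 1 − 0.000 = 1.000
~~(v ⊗ w) = 1 − 1.000 = 0.000
w → w = min(1, 1 − 0.500 + 0.500) = min(1, 1.000) = 1.000
~~(v ⊗ w) → (w → w) = min(1, 1 − 0.000 + 1.000) = min(1, 2.000) = 1.000
(v ∨ t) ⊗ (~~(v ⊗ w) → (w → w)) = max(0, 0.231 + 1.000 − 1) = max(0, 0.231) = 0.231
~w = 1 − 0.500 = 0.500
((v ∨ t) ⊗ (~~(v ⊗ w) → (w → w))) ↔ ~w = 1 − |0.231 − 0.500| = 1 − 0.269 = 0.731
~(((v ∨ t) ⊗ (~~(v ⊗ w) → (w → w))) ↔ ~w) = 1 − 0.731 = 0.269

0.269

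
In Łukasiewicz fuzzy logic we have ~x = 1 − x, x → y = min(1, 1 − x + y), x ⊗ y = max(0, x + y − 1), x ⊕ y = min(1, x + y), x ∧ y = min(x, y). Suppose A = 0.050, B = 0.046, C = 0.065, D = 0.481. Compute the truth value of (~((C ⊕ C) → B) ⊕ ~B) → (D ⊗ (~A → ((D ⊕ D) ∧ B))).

C ⊕ C = min(1, 0.065 + 0.065) = min(1, 0.130) = 0.130
(C ⊕ C) → B = min(1, 1 − 0.130 + 0.046) = min(1, 0.916) = 0.916
~((C ⊕ C) → B) = 1 − 0.916 = 0.084
~B = 1 − 0.046 = 0.954
~((C ⊕ C) → B) ⊕ ~B = min(1, 0.084 + 0.954) = min(1, 1.038) = 1.000
~A = 1 − 0.050 = 0.950
D ⊕ D = min(1, 0.481 + 0.481) = min(1, 0.962) = 0.962
(D ⊕ D) ∧ B = min(0.962, 0.046) = 0.046
~A → ((D ⊕ D) ∧ B) = min(1, 1 − 0.950 + 0.046) = min(1, 0.096) = 0.096
D ⊗ (~A → ((D ⊕ D) ∧ B)) = max(0, 0.481 + 0.096 − 1) = max(0, -0.423) = 0.000
(~((C ⊕ C) → B) ⊕ ~B) → (D ⊗ (~A → ((D ⊕ D) ∧ B))) = min(1, 1 − 1.000 + 0.000) = min(1, 0.000) = 0.000

0.000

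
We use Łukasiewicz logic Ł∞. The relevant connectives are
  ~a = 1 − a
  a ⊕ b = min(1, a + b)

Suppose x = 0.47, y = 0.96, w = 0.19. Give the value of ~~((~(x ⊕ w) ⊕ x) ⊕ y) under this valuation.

1.00

x ⊕ w = min(1, 0.47 + 0.19) = min(1, 0.66) = 0.66
~(x ⊕ w) = 1 − 0.66 = 0.34
~(x ⊕ w) ⊕ x = min(1, 0.34 + 0.47) = min(1, 0.81) = 0.81
(~(x ⊕ w) ⊕ x) ⊕ y = min(1, 0.81 + 0.96) = min(1, 1.77) = 1.00
~((~(x ⊕ w) ⊕ x) ⊕ y) = 1 − 1.00 = 0.00
~~((~(x ⊕ w) ⊕ x) ⊕ y) = 1 − 0.00 = 1.00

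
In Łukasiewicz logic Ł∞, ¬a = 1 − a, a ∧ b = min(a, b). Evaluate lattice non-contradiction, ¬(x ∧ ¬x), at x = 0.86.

¬x = 1 − 0.86 = 0.14
x ∧ ¬x = min(0.86, 0.14) = 0.14
¬(x ∧ ¬x) = 1 − 0.14 = 0.86
(The value 0.86 < 1 shows this instance is not satisfied; not a Ł∞-tautology — its value is 1 − min(a, 1−a).)

0.86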